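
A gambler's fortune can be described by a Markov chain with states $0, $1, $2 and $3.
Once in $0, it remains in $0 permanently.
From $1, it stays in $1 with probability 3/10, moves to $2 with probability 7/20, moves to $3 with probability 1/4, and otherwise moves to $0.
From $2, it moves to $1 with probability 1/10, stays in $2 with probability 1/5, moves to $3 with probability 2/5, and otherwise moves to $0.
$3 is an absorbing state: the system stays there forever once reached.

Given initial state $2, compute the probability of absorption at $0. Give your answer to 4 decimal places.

Let h(s) be the probability of absorption at $0 starting from transient state s. Then h($0) = 1 and h($3) = 0. By first-step analysis:
h($1) = 0.1·1 + 0.3·h($1) + 0.35·h($2) + 0.25·0
h($2) = 0.3·1 + 0.1·h($1) + 0.2·h($2) + 0.4·0
Solving: h($1) = 0.3524, h($2) = 0.4190.
Starting from $2, the probability is 0.4190.

0.4190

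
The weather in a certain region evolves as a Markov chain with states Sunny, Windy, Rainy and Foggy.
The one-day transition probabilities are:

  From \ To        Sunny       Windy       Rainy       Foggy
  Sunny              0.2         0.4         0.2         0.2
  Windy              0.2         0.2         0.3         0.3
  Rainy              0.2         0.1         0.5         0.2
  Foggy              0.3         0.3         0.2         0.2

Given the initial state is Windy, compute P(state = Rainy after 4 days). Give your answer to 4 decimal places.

Propagate the distribution vector 4 days from Windy.
After 0 days: (0.0000, 1.0000, 0.0000, 0.0000)
After 1 day: (0.2000, 0.2000, 0.3000, 0.3000)
After 2 days: (0.2300, 0.2400, 0.3100, 0.2200)
After 3 days: (0.2220, 0.2370, 0.3170, 0.2240)
After 4 days: (0.2224, 0.2351, 0.3188, 0.2237)
P(in Rainy after 4 days) = 0.3188

0.3188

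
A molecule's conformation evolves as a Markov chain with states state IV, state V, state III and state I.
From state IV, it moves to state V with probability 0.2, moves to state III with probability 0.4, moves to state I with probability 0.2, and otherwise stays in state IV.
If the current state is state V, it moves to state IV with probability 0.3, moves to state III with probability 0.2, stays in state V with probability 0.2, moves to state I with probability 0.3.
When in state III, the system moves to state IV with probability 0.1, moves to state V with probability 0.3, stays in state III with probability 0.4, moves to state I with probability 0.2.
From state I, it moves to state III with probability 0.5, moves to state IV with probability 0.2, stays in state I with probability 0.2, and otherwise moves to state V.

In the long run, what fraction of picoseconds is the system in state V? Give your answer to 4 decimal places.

Let the stationary distribution be π with π = πP and π_1 + π_2 + π_3 + π_4 = 1.
π_1 = 0.2·π_1 + 0.3·π_2 + 0.1·π_3 + 0.2·π_4
π_2 = 0.2·π_1 + 0.2·π_2 + 0.3·π_3 + 0.1·π_4
π_3 = 0.4·π_1 + 0.2·π_2 + 0.4·π_3 + 0.5·π_4
Solving with the normalization constraint gives π = (0.1837, 0.2157, 0.3790, 0.2216).
So the stationary probability of state V is 0.2157.

0.2157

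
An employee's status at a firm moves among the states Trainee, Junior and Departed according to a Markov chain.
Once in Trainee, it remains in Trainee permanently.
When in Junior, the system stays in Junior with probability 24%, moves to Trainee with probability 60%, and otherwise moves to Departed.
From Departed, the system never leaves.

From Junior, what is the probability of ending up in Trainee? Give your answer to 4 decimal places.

0.7895

Let h(s) be the probability of absorption at Trainee starting from transient state s. Then h(Trainee) = 1 and h(Departed) = 0. By first-step analysis:
h(Junior) = 0.6·1 + 0.24·h(Junior) + 0.16·0
Solving: h(Junior) = 0.7895.
Starting from Junior, the probability is 0.7895.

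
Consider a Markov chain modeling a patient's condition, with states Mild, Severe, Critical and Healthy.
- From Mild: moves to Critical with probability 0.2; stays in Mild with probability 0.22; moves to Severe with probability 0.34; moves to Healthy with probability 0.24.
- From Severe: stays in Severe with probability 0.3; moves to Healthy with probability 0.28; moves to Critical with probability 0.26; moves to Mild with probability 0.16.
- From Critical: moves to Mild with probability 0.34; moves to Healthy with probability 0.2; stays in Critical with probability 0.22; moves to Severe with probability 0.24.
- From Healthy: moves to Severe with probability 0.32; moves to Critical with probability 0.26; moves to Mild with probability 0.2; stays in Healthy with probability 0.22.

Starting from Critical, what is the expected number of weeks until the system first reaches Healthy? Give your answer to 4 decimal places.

4.2928

Let t(s) be the expected number of weeks to first reach Healthy from state s, with t(Healthy) = 0. Conditioning on the first week:
t(Mild) = 1 + 0.22·t(Mild) + 0.34·t(Severe) + 0.2·t(Critical)
t(Severe) = 1 + 0.16·t(Mild) + 0.3·t(Severe) + 0.26·t(Critical)
t(Critical) = 1 + 0.34·t(Mild) + 0.24·t(Severe) + 0.22·t(Critical)
Solving: t(Mild) = 4.1100, t(Severe) = 3.9625, t(Critical) = 4.2928.
Expected weeks from Critical to Healthy: 4.2928.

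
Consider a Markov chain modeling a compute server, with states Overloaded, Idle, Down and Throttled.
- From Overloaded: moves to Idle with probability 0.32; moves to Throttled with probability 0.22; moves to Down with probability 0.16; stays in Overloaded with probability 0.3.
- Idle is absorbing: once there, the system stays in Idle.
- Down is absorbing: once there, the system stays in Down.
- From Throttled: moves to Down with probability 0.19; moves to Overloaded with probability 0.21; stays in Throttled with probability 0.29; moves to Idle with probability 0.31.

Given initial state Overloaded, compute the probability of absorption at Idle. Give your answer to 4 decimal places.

Let h(s) be the probability of absorption at Idle starting from transient state s. Then h(Idle) = 1 and h(Down) = 0. By first-step analysis:
h(Overloaded) = 0.3·h(Overloaded) + 0.32·1 + 0.16·0 + 0.22·h(Throttled)
h(Throttled) = 0.21·h(Overloaded) + 0.31·1 + 0.19·0 + 0.29·h(Throttled)
Solving: h(Overloaded) = 0.6553, h(Throttled) = 0.6304.
Starting from Overloaded, the probability is 0.6553.

0.6553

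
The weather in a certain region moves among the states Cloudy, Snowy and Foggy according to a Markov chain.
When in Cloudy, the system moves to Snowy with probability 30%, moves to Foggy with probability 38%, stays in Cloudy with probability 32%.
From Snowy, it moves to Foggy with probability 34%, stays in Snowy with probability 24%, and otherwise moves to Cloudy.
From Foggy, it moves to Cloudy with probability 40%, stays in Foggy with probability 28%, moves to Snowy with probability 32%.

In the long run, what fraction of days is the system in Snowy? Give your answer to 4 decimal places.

Let the stationary distribution be π with π = πP and π_1 + π_2 + π_3 = 1.
π_1 = 0.32·π_1 + 0.42·π_2 + 0.4·π_3
π_2 = 0.3·π_1 + 0.24·π_2 + 0.32·π_3
Solving with the normalization constraint gives π = (0.3757, 0.2893, 0.3349).
So the stationary probability of Snowy is 0.2893.

0.2893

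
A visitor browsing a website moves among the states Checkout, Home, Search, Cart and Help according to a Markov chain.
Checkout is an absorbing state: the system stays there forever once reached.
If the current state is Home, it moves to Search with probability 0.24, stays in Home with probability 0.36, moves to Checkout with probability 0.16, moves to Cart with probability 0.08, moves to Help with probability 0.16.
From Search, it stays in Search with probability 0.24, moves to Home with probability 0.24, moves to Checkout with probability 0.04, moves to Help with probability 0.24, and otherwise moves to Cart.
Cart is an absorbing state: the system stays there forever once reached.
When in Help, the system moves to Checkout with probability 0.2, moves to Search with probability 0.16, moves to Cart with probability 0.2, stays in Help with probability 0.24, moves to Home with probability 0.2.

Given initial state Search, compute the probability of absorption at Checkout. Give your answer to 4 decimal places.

Let h(s) be the probability of absorption at Checkout starting from transient state s. Then h(Checkout) = 1 and h(Cart) = 0. By first-step analysis:
h(Home) = 0.16·1 + 0.36·h(Home) + 0.24·h(Search) + 0.08·0 + 0.16·h(Help)
h(Search) = 0.04·1 + 0.24·h(Home) + 0.24·h(Search) + 0.24·0 + 0.24·h(Help)
h(Help) = 0.2·1 + 0.2·h(Home) + 0.16·h(Search) + 0.2·0 + 0.24·h(Help)
Solving: h(Home) = 0.5030, h(Search) = 0.3603, h(Help) = 0.4714.
Starting from Search, the probability is 0.3603.

0.3603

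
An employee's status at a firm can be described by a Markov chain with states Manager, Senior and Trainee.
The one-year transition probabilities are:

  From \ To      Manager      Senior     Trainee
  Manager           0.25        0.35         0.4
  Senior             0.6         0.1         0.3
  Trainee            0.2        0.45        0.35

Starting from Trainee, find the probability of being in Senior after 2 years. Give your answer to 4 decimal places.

Sum over the intermediate state after 1 year:
P = P(Trainee→Manager)·P(Manager→Senior) + P(Trainee→Senior)·P(Senior→Senior) + P(Trainee→Trainee)·P(Trainee→Senior)
  = 0.2×0.35 + 0.45×0.1 + 0.35×0.45
  = 0.0700 + 0.0450 + 0.1575 = 0.2725

0.2725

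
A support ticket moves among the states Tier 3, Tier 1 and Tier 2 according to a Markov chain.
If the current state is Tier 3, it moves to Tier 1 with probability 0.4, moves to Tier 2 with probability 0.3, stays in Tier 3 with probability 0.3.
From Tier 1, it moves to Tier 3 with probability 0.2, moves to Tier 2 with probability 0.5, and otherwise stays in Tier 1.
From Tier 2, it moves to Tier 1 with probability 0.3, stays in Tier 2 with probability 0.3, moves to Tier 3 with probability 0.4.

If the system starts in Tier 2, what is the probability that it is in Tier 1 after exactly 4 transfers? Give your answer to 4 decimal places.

Propagate the distribution vector 4 transfers from Tier 2.
After 0 transfers: (0.0000, 0.0000, 1.0000)
After 1 transfer: (0.4000, 0.3000, 0.3000)
After 2 transfers: (0.3000, 0.3400, 0.3600)
After 3 transfers: (0.3020, 0.3300, 0.3680)
After 4 transfers: (0.3038, 0.3302, 0.3660)
P(in Tier 1 after 4 transfers) = 0.3302

0.3302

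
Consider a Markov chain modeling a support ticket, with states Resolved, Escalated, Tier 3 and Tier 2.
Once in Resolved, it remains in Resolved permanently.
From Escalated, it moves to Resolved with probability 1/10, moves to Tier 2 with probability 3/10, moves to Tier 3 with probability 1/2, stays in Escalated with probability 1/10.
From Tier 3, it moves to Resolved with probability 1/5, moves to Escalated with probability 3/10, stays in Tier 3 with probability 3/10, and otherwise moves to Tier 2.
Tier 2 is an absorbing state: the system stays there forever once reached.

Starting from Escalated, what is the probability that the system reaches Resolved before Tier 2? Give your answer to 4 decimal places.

Let h(s) be the probability of absorption at Resolved starting from transient state s. Then h(Resolved) = 1 and h(Tier 2) = 0. By first-step analysis:
h(Escalated) = 0.1·1 + 0.1·h(Escalated) + 0.5·h(Tier 3) + 0.3·0
h(Tier 3) = 0.2·1 + 0.3·h(Escalated) + 0.3·h(Tier 3) + 0.2·0
Solving: h(Escalated) = 0.3542, h(Tier 3) = 0.4375.
Starting from Escalated, the probability is 0.3542.

0.3542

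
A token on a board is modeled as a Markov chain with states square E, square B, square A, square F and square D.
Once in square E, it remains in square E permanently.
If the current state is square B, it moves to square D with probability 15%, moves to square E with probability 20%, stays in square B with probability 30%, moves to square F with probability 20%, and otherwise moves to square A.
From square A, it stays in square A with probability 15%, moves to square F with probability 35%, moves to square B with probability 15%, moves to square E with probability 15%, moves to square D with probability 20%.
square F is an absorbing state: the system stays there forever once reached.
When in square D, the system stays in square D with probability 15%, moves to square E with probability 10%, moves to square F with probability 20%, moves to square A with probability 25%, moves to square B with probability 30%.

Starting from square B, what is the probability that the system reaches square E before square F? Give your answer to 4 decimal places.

Let h(s) be the probability of absorption at square E starting from transient state s. Then h(square E) = 1 and h(square F) = 0. By first-step analysis:
h(square B) = 0.2·1 + 0.3·h(square B) + 0.15·h(square A) + 0.2·0 + 0.15·h(square D)
h(square A) = 0.15·1 + 0.15·h(square B) + 0.15·h(square A) + 0.35·0 + 0.2·h(square D)
h(square D) = 0.1·1 + 0.3·h(square B) + 0.25·h(square A) + 0.2·0 + 0.15·h(square D)
Solving: h(square B) = 0.4389, h(square A) = 0.3417, h(square D) = 0.3730.
Starting from square B, the probability is 0.4389.

0.4389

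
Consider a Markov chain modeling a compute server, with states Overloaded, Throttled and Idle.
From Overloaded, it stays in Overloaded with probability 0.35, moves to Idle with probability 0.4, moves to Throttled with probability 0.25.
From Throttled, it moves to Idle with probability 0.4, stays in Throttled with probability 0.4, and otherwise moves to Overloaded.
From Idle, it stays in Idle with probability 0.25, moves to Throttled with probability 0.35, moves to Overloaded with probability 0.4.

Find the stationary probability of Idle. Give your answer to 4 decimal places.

0.3478

Let the stationary distribution be π with π = πP and π_1 + π_2 + π_3 = 1.
π_1 = 0.35·π_1 + 0.2·π_2 + 0.4·π_3
π_2 = 0.25·π_1 + 0.4·π_2 + 0.35·π_3
Solving with the normalization constraint gives π = (0.3171, 0.3350, 0.3478).
So the stationary probability of Idle is 0.3478.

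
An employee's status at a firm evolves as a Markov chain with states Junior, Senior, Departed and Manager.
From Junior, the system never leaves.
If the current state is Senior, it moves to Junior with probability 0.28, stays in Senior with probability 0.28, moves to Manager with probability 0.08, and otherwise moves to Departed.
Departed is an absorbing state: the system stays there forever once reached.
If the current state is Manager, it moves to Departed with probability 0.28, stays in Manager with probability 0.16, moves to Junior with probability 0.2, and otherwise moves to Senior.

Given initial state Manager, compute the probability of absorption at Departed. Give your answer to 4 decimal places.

Let h(s) be the probability of absorption at Departed starting from transient state s. Then h(Departed) = 1 and h(Junior) = 0. By first-step analysis:
h(Senior) = 0.28·0 + 0.28·h(Senior) + 0.36·1 + 0.08·h(Manager)
h(Manager) = 0.2·0 + 0.36·h(Senior) + 0.28·1 + 0.16·h(Manager)
Solving: h(Senior) = 0.5639, h(Manager) = 0.5750.
Starting from Manager, the probability is 0.5750.

0.5750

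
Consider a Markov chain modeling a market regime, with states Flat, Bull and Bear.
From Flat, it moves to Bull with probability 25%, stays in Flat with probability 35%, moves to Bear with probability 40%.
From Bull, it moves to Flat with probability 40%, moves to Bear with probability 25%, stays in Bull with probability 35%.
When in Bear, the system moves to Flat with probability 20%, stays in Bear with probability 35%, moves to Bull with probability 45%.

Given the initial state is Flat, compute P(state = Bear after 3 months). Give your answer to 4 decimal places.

0.3296

Propagate the distribution vector 3 months from Flat.
After 0 months: (1.0000, 0.0000, 0.0000)
After 1 month: (0.3500, 0.2500, 0.4000)
After 2 months: (0.3025, 0.3550, 0.3425)
After 3 months: (0.3164, 0.3540, 0.3296)
P(in Bear after 3 months) = 0.3296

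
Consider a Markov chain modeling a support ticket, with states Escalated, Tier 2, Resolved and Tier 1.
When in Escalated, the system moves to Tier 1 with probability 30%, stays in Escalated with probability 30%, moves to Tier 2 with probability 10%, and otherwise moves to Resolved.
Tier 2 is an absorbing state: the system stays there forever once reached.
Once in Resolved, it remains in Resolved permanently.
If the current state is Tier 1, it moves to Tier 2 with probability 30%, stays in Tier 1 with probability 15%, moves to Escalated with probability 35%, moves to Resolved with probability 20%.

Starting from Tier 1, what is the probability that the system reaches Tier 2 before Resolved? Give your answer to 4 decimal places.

0.5000

Let h(s) be the probability of absorption at Tier 2 starting from transient state s. Then h(Tier 2) = 1 and h(Resolved) = 0. By first-step analysis:
h(Escalated) = 0.3·h(Escalated) + 0.1·1 + 0.3·0 + 0.3·h(Tier 1)
h(Tier 1) = 0.35·h(Escalated) + 0.3·1 + 0.2·0 + 0.15·h(Tier 1)
Solving: h(Escalated) = 0.3571, h(Tier 1) = 0.5000.
Starting from Tier 1, the probability is 0.5000.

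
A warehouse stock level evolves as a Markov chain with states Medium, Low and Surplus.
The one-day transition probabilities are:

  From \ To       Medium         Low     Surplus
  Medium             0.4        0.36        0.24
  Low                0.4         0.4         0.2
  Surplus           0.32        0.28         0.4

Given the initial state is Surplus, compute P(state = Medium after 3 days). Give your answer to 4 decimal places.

0.3766

Propagate the distribution vector 3 days from Surplus.
After 0 days: (0.0000, 0.0000, 1.0000)
After 1 day: (0.3200, 0.2800, 0.4000)
After 2 days: (0.3680, 0.3392, 0.2928)
After 3 days: (0.3766, 0.3501, 0.2733)
P(in Medium after 3 days) = 0.3766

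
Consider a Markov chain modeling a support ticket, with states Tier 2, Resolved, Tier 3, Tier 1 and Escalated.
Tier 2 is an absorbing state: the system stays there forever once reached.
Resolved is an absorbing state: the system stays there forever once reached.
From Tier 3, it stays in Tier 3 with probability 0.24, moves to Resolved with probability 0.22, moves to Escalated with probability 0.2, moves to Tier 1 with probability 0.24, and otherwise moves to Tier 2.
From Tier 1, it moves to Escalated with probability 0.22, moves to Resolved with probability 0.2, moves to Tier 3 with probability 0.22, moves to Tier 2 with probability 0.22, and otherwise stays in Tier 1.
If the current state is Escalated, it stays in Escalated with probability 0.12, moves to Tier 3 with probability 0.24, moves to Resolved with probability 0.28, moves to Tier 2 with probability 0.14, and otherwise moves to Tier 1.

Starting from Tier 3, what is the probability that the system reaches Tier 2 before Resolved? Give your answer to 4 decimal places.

Let h(s) be the probability of absorption at Tier 2 starting from transient state s. Then h(Tier 2) = 1 and h(Resolved) = 0. By first-step analysis:
h(Tier 3) = 0.1·1 + 0.22·0 + 0.24·h(Tier 3) + 0.24·h(Tier 1) + 0.2·h(Escalated)
h(Tier 1) = 0.22·1 + 0.2·0 + 0.22·h(Tier 3) + 0.14·h(Tier 1) + 0.22·h(Escalated)
h(Escalated) = 0.14·1 + 0.28·0 + 0.24·h(Tier 3) + 0.22·h(Tier 1) + 0.12·h(Escalated)
Solving: h(Tier 3) = 0.3700, h(Tier 1) = 0.4455, h(Escalated) = 0.3714.
Starting from Tier 3, the probability is 0.3700.

0.3700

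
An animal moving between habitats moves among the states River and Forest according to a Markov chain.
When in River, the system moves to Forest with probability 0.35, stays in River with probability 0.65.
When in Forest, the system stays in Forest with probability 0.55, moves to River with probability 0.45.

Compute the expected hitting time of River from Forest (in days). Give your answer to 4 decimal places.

Let t(s) be the expected number of days to first reach River from state s, with t(River) = 0. Conditioning on the first day:
t(Forest) = 1 + 0.55·t(Forest)
Solving: t(Forest) = 2.2222.
Expected days from Forest to River: 2.2222.

2.2222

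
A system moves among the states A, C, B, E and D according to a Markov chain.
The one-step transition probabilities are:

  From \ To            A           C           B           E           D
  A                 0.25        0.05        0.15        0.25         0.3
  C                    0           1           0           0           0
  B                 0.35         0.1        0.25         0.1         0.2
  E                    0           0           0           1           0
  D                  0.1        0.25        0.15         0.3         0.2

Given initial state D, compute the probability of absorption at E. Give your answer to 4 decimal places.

Let h(s) be the probability of absorption at E starting from transient state s. Then h(E) = 1 and h(C) = 0. By first-step analysis:
h(A) = 0.25·h(A) + 0.05·0 + 0.15·h(B) + 0.25·1 + 0.3·h(D)
h(B) = 0.35·h(A) + 0.1·0 + 0.25·h(B) + 0.1·1 + 0.2·h(D)
h(D) = 0.1·h(A) + 0.25·0 + 0.15·h(B) + 0.3·1 + 0.2·h(D)
Solving: h(A) = 0.6841, h(B) = 0.6057, h(D) = 0.5741.
Starting from D, the probability is 0.5741.

0.5741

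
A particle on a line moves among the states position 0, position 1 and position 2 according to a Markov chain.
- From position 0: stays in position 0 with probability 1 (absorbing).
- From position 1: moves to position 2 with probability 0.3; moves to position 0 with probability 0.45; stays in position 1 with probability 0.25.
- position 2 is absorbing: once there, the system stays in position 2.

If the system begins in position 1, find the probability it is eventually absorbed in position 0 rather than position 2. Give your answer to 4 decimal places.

0.6000

Let h(s) be the probability of absorption at position 0 starting from transient state s. Then h(position 0) = 1 and h(position 2) = 0. By first-step analysis:
h(position 1) = 0.45·1 + 0.25·h(position 1) + 0.3·0
Solving: h(position 1) = 0.6000.
Starting from position 1, the probability is 0.6000.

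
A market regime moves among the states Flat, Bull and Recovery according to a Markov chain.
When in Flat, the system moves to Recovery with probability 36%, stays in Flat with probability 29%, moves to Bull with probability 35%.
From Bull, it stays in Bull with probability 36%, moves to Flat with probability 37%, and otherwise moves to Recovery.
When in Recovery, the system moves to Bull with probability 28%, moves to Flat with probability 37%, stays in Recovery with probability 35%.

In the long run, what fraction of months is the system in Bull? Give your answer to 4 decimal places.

0.3304

Let the stationary distribution be π with π = πP and π_1 + π_2 + π_3 = 1.
π_1 = 0.29·π_1 + 0.37·π_2 + 0.37·π_3
π_2 = 0.35·π_1 + 0.36·π_2 + 0.28·π_3
Solving with the normalization constraint gives π = (0.3426, 0.3304, 0.3270).
So the stationary probability of Bull is 0.3304.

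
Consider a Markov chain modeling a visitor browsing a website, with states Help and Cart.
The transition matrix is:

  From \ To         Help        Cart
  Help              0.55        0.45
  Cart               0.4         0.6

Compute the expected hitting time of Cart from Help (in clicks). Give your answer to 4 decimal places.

Let t(s) be the expected number of clicks to first reach Cart from state s, with t(Cart) = 0. Conditioning on the first click:
t(Help) = 1 + 0.55·t(Help)
Solving: t(Help) = 2.2222.
Expected clicks from Help to Cart: 2.2222.

2.2222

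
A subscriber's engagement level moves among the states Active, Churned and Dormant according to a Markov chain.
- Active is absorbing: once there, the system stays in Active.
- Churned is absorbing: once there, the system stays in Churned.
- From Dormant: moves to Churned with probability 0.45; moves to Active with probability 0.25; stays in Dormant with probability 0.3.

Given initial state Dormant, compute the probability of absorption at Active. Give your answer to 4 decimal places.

Let h(s) be the probability of absorption at Active starting from transient state s. Then h(Active) = 1 and h(Churned) = 0. By first-step analysis:
h(Dormant) = 0.25·1 + 0.45·0 + 0.3·h(Dormant)
Solving: h(Dormant) = 0.3571.
Starting from Dormant, the probability is 0.3571.

0.3571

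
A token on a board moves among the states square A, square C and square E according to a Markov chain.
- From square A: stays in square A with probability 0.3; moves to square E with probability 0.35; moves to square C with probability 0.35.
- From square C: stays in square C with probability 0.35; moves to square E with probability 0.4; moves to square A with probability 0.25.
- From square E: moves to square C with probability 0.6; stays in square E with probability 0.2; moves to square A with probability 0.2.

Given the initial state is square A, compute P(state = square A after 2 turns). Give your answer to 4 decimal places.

0.2475

Sum over the intermediate state after 1 turn:
P = P(square A→square A)·P(square A→square A) + P(square A→square C)·P(square C→square A) + P(square A→square E)·P(square E→square A)
  = 0.3×0.3 + 0.35×0.25 + 0.35×0.2
  = 0.0900 + 0.0875 + 0.0700 = 0.2475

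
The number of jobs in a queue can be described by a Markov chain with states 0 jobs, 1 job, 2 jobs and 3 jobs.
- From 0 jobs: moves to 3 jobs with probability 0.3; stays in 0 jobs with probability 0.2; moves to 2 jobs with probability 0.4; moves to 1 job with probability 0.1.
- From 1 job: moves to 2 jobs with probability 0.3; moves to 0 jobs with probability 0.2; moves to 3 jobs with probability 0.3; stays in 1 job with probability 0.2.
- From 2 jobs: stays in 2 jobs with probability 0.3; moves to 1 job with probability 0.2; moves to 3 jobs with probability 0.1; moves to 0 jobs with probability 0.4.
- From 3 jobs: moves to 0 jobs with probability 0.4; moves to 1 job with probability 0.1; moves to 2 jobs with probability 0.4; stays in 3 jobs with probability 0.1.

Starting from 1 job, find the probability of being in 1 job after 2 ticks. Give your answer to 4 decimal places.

0.1500

Propagate the distribution vector 2 ticks from 1 job.
After 0 ticks: (0.0000, 1.0000, 0.0000, 0.0000)
After 1 tick: (0.2000, 0.2000, 0.3000, 0.3000)
After 2 ticks: (0.3200, 0.1500, 0.3500, 0.1800)
P(in 1 job after 2 ticks) = 0.1500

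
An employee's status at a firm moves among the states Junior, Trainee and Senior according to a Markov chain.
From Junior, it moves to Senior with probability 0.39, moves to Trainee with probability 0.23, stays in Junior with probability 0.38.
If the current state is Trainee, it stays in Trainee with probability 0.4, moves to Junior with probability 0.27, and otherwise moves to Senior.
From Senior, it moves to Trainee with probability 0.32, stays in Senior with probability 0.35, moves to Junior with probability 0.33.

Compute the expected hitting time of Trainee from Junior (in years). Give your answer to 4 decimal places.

Let t(s) be the expected number of years to first reach Trainee from state s, with t(Trainee) = 0. Conditioning on the first year:
t(Junior) = 1 + 0.38·t(Junior) + 0.39·t(Senior)
t(Senior) = 1 + 0.33·t(Junior) + 0.35·t(Senior)
Solving: t(Junior) = 3.7915, t(Senior) = 3.4634.
Expected years from Junior to Trainee: 3.7915.

3.7915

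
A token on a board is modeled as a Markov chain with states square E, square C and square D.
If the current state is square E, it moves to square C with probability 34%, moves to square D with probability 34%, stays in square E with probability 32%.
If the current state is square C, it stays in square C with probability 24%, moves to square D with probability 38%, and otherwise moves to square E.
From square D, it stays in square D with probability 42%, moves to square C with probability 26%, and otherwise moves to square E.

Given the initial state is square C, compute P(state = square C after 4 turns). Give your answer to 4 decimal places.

0.2814

Propagate the distribution vector 4 turns from square C.
After 0 turns: (0.0000, 1.0000, 0.0000)
After 1 turn: (0.3800, 0.2400, 0.3800)
After 2 turns: (0.3344, 0.2856, 0.3800)
After 3 turns: (0.3371, 0.2810, 0.3818)
After 4 turns: (0.3369, 0.2814, 0.3818)
P(in square C after 4 turns) = 0.2814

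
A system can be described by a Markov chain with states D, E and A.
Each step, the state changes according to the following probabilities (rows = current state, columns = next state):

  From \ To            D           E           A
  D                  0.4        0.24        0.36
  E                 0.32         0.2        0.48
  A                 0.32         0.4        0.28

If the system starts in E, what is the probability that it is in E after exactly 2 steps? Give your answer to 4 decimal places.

0.3088

Sum over the intermediate state after 1 step:
P = P(E→D)·P(D→E) + P(E→E)·P(E→E) + P(E→A)·P(A→E)
  = 0.32×0.24 + 0.2×0.2 + 0.48×0.4
  = 0.0768 + 0.0400 + 0.1920 = 0.3088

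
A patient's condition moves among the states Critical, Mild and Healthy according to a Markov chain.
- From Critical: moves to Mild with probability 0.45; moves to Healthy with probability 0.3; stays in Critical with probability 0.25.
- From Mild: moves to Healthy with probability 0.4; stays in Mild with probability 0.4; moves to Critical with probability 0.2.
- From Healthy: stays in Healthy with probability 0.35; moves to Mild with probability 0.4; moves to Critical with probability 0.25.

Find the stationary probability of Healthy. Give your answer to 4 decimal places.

0.3591

Let the stationary distribution be π with π = πP and π_1 + π_2 + π_3 = 1.
π_1 = 0.25·π_1 + 0.2·π_2 + 0.25·π_3
π_2 = 0.45·π_1 + 0.4·π_2 + 0.4·π_3
Solving with the normalization constraint gives π = (0.2294, 0.4115, 0.3591).
So the stationary probability of Healthy is 0.3591.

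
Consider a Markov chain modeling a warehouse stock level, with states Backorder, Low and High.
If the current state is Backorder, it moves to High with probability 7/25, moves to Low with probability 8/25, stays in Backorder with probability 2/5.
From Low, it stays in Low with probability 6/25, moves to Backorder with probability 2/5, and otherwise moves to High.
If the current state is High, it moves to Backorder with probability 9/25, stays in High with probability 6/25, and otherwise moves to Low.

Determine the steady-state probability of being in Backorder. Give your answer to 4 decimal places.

0.3883

Let the stationary distribution be π with π = πP and π_1 + π_2 + π_3 = 1.
π_1 = 0.4·π_1 + 0.4·π_2 + 0.36·π_3
π_2 = 0.32·π_1 + 0.24·π_2 + 0.4·π_3
Solving with the normalization constraint gives π = (0.3883, 0.3181, 0.2937).
So the stationary probability of Backorder is 0.3883.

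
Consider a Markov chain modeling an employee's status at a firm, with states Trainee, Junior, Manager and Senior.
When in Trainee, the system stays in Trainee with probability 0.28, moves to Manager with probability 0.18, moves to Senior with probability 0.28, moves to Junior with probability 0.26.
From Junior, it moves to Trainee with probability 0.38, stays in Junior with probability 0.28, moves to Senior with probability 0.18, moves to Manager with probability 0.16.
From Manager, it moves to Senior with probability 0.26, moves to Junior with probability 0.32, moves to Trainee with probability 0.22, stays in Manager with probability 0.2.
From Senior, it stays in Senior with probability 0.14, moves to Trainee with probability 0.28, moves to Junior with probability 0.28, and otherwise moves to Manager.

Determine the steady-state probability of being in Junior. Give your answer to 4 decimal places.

0.2823

Let the stationary distribution be π with π = πP and π_1 + π_2 + π_3 + π_4 = 1.
π_1 = 0.28·π_1 + 0.38·π_2 + 0.22·π_3 + 0.28·π_4
π_2 = 0.26·π_1 + 0.28·π_2 + 0.32·π_3 + 0.28·π_4
π_3 = 0.18·π_1 + 0.16·π_2 + 0.2·π_3 + 0.3·π_4
Solving with the normalization constraint gives π = (0.2960, 0.2823, 0.2045, 0.2173).
So the stationary probability of Junior is 0.2823.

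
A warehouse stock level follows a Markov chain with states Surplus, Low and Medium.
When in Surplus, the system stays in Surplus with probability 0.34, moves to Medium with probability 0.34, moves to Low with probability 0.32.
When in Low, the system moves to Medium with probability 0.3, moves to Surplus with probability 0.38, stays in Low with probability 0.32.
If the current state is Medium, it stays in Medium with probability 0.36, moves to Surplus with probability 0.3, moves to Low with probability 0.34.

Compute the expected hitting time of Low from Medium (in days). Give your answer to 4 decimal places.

Let t(s) be the expected number of days to first reach Low from state s, with t(Low) = 0. Conditioning on the first day:
t(Surplus) = 1 + 0.34·t(Surplus) + 0.34·t(Medium)
t(Medium) = 1 + 0.3·t(Surplus) + 0.36·t(Medium)
Solving: t(Surplus) = 3.0587, t(Medium) = 2.9963.
Expected days from Medium to Low: 2.9963.

2.9963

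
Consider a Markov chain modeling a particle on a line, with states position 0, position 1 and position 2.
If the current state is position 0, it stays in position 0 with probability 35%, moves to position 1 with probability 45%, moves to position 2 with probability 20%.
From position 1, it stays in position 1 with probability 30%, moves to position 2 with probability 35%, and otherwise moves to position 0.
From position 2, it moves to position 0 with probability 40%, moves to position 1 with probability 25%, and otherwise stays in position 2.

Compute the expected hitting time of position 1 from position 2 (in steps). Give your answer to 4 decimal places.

3.0657

Let t(s) be the expected number of steps to first reach position 1 from state s, with t(position 1) = 0. Conditioning on the first step:
t(position 0) = 1 + 0.35·t(position 0) + 0.2·t(position 2)
t(position 2) = 1 + 0.4·t(position 0) + 0.35·t(position 2)
Solving: t(position 0) = 2.4818, t(position 2) = 3.0657.
Expected steps from position 2 to position 1: 3.0657.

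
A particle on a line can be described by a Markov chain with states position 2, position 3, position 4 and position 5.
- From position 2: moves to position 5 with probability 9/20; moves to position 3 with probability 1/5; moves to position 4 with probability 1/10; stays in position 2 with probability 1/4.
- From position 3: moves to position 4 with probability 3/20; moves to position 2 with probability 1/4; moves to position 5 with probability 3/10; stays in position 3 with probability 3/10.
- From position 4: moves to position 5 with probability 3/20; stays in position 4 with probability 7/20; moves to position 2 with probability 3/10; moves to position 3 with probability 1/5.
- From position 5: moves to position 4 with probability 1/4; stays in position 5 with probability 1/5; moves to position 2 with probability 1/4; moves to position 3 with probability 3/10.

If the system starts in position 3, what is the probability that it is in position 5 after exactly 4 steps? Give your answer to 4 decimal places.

Propagate the distribution vector 4 steps from position 3.
After 0 steps: (0.0000, 1.0000, 0.0000, 0.0000)
After 1 step: (0.2500, 0.3000, 0.1500, 0.3000)
After 2 steps: (0.2575, 0.2600, 0.1975, 0.2850)
After 3 steps: (0.2599, 0.2545, 0.2051, 0.2805)
After 4 steps: (0.2603, 0.2535, 0.2061, 0.2802)
P(in position 5 after 4 steps) = 0.2802

0.2802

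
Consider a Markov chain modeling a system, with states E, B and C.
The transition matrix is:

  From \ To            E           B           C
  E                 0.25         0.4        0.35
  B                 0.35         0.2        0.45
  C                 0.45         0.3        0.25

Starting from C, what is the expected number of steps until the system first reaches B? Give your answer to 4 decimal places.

2.9630

Let t(s) be the expected number of steps to first reach B from state s, with t(B) = 0. Conditioning on the first step:
t(E) = 1 + 0.25·t(E) + 0.35·t(C)
t(C) = 1 + 0.45·t(E) + 0.25·t(C)
Solving: t(E) = 2.7160, t(C) = 2.9630.
Expected steps from C to B: 2.9630.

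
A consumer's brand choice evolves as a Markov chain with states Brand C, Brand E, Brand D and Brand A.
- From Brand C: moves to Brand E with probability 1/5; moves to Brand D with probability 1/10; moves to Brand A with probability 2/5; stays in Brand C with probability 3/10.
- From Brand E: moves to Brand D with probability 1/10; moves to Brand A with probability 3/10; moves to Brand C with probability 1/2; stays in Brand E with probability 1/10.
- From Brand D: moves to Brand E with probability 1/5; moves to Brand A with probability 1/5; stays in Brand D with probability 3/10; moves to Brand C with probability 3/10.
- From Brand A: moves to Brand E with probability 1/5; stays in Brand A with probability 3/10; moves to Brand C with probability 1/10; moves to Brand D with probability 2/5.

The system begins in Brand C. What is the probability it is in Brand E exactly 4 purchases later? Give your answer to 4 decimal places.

0.1818

Propagate the distribution vector 4 purchases from Brand C.
After 0 purchases: (1.0000, 0.0000, 0.0000, 0.0000)
After 1 purchase: (0.3000, 0.2000, 0.1000, 0.4000)
After 2 purchases: (0.2600, 0.1800, 0.2400, 0.3200)
After 3 purchases: (0.2720, 0.1820, 0.2440, 0.3020)
After 4 purchases: (0.2760, 0.1818, 0.2394, 0.3028)
P(in Brand E after 4 purchases) = 0.1818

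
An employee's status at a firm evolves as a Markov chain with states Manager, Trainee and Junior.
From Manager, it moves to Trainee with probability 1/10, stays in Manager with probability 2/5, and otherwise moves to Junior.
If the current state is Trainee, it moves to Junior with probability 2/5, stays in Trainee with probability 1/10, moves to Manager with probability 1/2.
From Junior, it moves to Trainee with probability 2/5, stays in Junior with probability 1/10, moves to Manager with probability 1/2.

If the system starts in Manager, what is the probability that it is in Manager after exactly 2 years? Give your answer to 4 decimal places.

Sum over the intermediate state after 1 year:
P = P(Manager→Manager)·P(Manager→Manager) + P(Manager→Trainee)·P(Trainee→Manager) + P(Manager→Junior)·P(Junior→Manager)
  = 0.4×0.4 + 0.1×0.5 + 0.5×0.5
  = 0.1600 + 0.0500 + 0.2500 = 0.4600

0.4600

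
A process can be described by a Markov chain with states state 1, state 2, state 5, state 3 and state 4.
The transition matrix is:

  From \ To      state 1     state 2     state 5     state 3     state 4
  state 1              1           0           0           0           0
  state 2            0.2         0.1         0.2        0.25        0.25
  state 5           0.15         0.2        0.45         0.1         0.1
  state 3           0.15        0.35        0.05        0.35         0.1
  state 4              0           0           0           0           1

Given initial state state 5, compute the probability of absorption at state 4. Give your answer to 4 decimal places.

0.4494

Let h(s) be the probability of absorption at state 4 starting from transient state s. Then h(state 4) = 1 and h(state 1) = 0. By first-step analysis:
h(state 2) = 0.2·0 + 0.1·h(state 2) + 0.2·h(state 5) + 0.25·h(state 3) + 0.25·1
h(state 5) = 0.15·0 + 0.2·h(state 2) + 0.45·h(state 5) + 0.1·h(state 3) + 0.1·1
h(state 3) = 0.15·0 + 0.35·h(state 2) + 0.05·h(state 5) + 0.35·h(state 3) + 0.1·1
Solving: h(state 2) = 0.5056, h(state 5) = 0.4494, h(state 3) = 0.4607.
Starting from state 5, the probability is 0.4494.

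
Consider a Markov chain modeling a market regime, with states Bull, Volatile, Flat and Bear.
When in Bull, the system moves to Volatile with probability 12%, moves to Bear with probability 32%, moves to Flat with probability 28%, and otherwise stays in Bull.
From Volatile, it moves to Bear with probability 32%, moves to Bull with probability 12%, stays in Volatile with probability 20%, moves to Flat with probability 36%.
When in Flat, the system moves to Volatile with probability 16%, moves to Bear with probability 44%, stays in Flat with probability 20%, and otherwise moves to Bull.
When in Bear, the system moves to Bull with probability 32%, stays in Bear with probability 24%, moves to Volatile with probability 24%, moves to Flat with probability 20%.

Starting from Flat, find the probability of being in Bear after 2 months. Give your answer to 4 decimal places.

0.3088

Propagate the distribution vector 2 months from Flat.
After 0 months: (0.0000, 0.0000, 1.0000, 0.0000)
After 1 month: (0.2000, 0.1600, 0.2000, 0.4400)
After 2 months: (0.2560, 0.1936, 0.2416, 0.3088)
P(in Bear after 2 months) = 0.3088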